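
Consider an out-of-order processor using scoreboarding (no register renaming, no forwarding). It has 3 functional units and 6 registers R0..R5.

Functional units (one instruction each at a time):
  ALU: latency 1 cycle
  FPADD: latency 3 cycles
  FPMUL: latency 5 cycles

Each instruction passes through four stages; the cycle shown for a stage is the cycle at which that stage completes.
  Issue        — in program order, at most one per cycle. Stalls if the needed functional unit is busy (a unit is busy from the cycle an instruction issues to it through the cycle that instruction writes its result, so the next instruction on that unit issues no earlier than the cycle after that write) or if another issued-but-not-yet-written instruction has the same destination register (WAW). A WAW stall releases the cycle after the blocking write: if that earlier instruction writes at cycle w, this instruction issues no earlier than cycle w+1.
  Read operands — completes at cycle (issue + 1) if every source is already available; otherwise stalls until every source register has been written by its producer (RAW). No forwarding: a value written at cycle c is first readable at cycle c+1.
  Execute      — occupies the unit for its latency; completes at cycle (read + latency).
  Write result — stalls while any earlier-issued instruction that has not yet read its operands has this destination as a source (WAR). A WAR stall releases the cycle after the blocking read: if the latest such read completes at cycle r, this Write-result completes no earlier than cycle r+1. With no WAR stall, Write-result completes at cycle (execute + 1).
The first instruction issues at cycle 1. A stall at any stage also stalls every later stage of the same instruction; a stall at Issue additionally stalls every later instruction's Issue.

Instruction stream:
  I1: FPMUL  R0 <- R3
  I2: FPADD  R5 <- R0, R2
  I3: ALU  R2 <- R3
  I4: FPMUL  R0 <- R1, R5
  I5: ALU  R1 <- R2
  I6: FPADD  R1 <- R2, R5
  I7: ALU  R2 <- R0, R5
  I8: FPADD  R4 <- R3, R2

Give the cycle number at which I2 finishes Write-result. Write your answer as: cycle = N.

cycle = 13

t=1  issue I1 (FPMUL)
t=2  I1 read-ops · issue I2 (FPADD)
t=3  issue I3 (ALU)
t=4  I3 read-ops
t=5  I3 finished on ALU
t=7  I1 finished on FPMUL
t=8  I1→R0
t=9  I2 read-ops · issue I4 (FPMUL)
t=10  I3→R2
t=11  issue I5 (ALU)
t=12  I2 finished on FPADD · I5 read-ops
t=13  I2→R5 · I5 finished on ALU
t=14  I4 read-ops
t=15  I5→R1
t=16  issue I6 (FPADD)
t=17  I6 read-ops · issue I7 (ALU)
t=19  I4 finished on FPMUL
t=20  I4→R0 · I6 finished on FPADD
t=21  I6→R1 · I7 read-ops
t=22  I7 finished on ALU · issue I8 (FPADD)
t=23  I7→R2
t=24  I8 read-ops
t=27  I8 finished on FPADD
t=28  I8→R4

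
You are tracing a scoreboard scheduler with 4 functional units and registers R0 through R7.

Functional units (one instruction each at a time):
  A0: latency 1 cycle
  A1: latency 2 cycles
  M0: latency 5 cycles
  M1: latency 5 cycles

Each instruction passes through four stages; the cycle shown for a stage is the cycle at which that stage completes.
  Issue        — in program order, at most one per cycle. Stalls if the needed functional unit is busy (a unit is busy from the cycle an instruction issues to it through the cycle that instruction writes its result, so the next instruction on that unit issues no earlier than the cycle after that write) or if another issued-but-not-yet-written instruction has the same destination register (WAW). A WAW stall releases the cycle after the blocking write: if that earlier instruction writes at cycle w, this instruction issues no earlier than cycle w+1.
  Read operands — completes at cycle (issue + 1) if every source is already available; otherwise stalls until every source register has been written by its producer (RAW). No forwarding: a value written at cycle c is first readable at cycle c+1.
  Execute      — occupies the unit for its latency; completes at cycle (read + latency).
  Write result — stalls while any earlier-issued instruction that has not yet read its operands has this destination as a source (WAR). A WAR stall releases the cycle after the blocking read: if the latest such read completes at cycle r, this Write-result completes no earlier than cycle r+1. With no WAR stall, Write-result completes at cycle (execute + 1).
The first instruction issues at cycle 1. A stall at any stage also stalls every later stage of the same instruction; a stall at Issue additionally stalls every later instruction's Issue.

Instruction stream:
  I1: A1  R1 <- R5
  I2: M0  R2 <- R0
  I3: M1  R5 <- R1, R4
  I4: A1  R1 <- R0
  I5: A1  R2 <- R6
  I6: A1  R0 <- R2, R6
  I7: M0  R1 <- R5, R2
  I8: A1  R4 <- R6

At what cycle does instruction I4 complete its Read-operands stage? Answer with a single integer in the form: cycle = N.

  I1 | 1 | 2 | 4 | 5
  I2 | 2 | 3 | 8 | 9
  I3 | 3 | 6 | 11 | 12   RAW R1: wait I1 write@5
  I4 | 6 | 7 | 9 | 10   struct: A1 busy until I1 writes@5
  I5 | 11 | 12 | 14 | 15   struct: A1 busy until I4 writes@10
  I6 | 16 | 17 | 19 | 20   struct: A1 busy until I5 writes@15
  I7 | 17 | 18 | 23 | 24
  I8 | 21 | 22 | 24 | 25   struct: A1 busy until I6 writes@20

cycle = 7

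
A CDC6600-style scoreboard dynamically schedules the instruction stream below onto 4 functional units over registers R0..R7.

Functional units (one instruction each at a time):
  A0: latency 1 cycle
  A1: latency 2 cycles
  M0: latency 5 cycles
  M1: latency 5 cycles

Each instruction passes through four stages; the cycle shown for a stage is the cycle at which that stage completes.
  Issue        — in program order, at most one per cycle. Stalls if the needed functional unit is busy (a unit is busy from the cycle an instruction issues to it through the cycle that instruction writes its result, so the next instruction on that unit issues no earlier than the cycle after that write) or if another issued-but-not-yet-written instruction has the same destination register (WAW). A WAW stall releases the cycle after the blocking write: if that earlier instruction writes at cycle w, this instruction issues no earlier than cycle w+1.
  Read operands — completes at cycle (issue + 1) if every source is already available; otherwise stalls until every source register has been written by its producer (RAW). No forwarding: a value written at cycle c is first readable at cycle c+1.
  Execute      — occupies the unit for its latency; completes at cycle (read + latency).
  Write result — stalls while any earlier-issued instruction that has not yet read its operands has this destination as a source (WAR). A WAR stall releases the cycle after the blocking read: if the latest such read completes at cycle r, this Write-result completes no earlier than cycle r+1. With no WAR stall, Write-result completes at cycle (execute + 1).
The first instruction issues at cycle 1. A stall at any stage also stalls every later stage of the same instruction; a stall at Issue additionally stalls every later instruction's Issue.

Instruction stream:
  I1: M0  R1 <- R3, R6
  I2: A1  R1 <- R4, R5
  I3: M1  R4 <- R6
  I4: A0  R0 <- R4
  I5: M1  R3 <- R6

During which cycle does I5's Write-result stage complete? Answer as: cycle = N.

cycle = 25

c1: I1 dispatched to M0
c2: I1 operands ready
c7: I1 complete
c8: R1←I1
c9: I2 dispatched to A1
c10: I2 operands ready, I3 dispatched to M1
c11: I3 operands ready, I4 dispatched to A0
c12: I2 complete
c13: R1←I2
c16: I3 complete
c17: R4←I3
c18: I4 operands ready, I5 dispatched to M1
c19: I4 complete, I5 operands ready
c20: R0←I4
c24: I5 complete
c25: R3←I5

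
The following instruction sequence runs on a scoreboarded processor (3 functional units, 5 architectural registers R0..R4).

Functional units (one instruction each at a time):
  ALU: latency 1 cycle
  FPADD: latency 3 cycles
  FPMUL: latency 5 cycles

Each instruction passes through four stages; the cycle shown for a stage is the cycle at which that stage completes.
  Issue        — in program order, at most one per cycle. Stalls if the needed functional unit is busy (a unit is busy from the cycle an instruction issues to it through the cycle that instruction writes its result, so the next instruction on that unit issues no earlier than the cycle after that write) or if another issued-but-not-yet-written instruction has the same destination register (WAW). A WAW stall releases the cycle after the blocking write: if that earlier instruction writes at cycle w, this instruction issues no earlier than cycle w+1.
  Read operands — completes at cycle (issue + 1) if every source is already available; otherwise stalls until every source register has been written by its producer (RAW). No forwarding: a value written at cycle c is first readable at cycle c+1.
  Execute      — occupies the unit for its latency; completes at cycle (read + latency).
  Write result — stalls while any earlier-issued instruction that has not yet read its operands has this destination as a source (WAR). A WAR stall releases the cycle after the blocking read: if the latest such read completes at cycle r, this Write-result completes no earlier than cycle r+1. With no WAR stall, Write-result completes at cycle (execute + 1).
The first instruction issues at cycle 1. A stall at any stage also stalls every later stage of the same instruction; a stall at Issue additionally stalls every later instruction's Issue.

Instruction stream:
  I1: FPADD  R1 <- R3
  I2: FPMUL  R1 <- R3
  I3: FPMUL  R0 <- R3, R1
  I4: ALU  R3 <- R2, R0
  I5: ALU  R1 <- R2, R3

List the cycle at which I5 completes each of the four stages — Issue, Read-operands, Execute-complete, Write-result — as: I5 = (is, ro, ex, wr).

I5 = (26, 27, 28, 29)

I1  is:1  ro:2  ex:5  wr:6
I2  is:7  ro:8  ex:13  wr:14  — WAW R1: wait I1 write@6
I3  is:15  ro:16  ex:21  wr:22  — struct: FPMUL busy until I2 writes@14
I4  is:16  ro:23  ex:24  wr:25  — RAW R0: wait I3 write@22
I5  is:26  ro:27  ex:28  wr:29  — struct: ALU busy until I4 writes@25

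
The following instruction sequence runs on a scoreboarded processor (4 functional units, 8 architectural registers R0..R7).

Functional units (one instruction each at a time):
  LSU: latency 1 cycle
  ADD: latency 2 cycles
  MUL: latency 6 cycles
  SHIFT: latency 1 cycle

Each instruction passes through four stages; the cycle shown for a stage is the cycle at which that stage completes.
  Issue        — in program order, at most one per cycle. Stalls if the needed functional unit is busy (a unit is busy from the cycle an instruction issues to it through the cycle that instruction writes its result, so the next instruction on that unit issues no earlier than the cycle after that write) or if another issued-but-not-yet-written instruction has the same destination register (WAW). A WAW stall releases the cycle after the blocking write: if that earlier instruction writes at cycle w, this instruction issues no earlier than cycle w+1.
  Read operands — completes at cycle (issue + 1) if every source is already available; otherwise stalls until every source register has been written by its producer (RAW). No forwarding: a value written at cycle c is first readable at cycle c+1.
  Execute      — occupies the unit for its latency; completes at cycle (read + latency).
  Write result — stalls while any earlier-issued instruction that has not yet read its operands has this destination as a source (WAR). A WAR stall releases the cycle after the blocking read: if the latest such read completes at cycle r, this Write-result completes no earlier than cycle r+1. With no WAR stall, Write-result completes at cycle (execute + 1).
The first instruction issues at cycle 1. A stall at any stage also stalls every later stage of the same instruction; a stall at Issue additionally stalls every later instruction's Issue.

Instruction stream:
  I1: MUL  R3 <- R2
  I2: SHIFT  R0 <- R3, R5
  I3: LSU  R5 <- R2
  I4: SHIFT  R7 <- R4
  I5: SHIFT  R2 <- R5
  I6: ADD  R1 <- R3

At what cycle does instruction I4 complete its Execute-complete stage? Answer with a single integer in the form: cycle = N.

[I1] 1/2/8/9
[I2] 2/10/11/12  (RAW R3: wait I1 write@9)
[I3] 3/4/5/11  (WAR R5: wait I2 read@10)
[I4] 13/14/15/16  (struct: SHIFT busy until I2 writes@12)
[I5] 17/18/19/20  (struct: SHIFT busy until I4 writes@16)
[I6] 18/19/21/22

cycle = 15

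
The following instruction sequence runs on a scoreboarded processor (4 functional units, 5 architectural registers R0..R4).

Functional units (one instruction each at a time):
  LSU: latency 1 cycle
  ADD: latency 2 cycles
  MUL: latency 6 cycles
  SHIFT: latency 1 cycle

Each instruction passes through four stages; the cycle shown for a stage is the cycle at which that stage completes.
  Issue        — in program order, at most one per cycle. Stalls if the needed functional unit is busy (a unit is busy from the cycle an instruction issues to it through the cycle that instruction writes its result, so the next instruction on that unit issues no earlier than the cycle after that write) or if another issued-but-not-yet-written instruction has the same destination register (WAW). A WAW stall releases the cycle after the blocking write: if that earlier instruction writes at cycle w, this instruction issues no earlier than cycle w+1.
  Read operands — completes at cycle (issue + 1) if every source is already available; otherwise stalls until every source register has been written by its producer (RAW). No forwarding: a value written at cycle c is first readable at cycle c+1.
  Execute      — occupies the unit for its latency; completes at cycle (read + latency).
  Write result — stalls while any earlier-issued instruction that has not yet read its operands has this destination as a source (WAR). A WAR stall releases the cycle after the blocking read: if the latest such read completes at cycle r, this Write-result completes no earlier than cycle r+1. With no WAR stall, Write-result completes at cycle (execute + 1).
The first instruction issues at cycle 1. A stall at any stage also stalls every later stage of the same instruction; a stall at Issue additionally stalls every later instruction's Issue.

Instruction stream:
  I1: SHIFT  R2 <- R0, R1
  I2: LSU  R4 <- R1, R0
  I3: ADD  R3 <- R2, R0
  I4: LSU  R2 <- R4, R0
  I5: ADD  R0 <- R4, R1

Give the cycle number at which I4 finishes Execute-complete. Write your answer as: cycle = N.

cycle = 8

I1 -> (1, 2, 3, 4)
I2 -> (2, 3, 4, 5)
I3 -> (3, 5, 7, 8)  // RAW R2: wait I1 write@4
I4 -> (6, 7, 8, 9)  // struct: LSU busy until I2 writes@5
I5 -> (9, 10, 12, 13)  // struct: ADD busy until I3 writes@8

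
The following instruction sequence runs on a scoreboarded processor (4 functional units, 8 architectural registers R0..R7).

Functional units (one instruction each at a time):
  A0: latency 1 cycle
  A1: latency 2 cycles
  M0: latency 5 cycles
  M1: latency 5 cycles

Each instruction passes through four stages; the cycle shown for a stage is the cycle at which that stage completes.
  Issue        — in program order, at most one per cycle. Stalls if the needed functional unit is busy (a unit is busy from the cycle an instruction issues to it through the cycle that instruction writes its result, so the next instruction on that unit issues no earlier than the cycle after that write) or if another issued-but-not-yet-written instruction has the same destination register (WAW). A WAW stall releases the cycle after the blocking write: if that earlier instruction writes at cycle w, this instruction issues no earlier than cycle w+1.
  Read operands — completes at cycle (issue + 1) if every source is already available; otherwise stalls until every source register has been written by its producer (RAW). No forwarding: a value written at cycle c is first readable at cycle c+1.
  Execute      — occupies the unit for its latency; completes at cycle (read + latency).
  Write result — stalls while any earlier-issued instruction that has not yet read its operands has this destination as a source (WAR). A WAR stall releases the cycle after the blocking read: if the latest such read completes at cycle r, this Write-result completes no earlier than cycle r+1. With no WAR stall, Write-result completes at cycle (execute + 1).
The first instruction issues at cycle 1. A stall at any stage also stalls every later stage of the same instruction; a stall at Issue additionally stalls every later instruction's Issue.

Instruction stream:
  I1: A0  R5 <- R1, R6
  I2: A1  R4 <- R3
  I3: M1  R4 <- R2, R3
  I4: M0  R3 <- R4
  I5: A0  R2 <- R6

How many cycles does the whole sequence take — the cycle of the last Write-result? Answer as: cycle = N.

cycle = 21

I1 -> (1, 2, 3, 4)
I2 -> (2, 3, 5, 6)
I3 -> (7, 8, 13, 14)  // WAW R4: wait I2 write@6
I4 -> (8, 15, 20, 21)  // RAW R4: wait I3 write@14
I5 -> (9, 10, 11, 12)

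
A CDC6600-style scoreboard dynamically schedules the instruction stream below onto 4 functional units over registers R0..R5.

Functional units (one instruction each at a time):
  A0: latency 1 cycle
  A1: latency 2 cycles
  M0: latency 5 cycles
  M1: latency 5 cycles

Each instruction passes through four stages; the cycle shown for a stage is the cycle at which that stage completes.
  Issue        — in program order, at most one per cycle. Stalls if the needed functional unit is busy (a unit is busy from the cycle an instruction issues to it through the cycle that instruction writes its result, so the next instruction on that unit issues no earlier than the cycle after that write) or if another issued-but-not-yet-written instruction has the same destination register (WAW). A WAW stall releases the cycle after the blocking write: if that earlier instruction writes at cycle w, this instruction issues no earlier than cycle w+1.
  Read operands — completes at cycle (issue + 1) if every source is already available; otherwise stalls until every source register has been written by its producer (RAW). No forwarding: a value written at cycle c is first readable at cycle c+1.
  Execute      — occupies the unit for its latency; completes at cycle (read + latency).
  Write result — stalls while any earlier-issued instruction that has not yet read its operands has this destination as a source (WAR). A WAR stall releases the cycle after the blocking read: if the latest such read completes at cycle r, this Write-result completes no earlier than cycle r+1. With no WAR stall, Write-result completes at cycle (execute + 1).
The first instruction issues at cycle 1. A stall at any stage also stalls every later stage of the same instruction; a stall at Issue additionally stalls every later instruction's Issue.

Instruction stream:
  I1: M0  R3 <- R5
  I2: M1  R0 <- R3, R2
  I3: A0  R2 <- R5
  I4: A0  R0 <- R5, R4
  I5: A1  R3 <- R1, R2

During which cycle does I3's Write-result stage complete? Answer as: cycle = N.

cycle = 10

c1: issue I1 (M0)
c2: I1 read-ops | issue I2 (M1)
c3: issue I3 (A0)
c4: I3 read-ops
c5: I3 finished on A0
c7: I1 finished on M0
c8: I1→R3
c9: I2 read-ops
c10: I3→R2
c14: I2 finished on M1
c15: I2→R0
c16: issue I4 (A0)
c17: I4 read-ops | issue I5 (A1)
c18: I4 finished on A0 | I5 read-ops
c19: I4→R0
c20: I5 finished on A1
c21: I5→R3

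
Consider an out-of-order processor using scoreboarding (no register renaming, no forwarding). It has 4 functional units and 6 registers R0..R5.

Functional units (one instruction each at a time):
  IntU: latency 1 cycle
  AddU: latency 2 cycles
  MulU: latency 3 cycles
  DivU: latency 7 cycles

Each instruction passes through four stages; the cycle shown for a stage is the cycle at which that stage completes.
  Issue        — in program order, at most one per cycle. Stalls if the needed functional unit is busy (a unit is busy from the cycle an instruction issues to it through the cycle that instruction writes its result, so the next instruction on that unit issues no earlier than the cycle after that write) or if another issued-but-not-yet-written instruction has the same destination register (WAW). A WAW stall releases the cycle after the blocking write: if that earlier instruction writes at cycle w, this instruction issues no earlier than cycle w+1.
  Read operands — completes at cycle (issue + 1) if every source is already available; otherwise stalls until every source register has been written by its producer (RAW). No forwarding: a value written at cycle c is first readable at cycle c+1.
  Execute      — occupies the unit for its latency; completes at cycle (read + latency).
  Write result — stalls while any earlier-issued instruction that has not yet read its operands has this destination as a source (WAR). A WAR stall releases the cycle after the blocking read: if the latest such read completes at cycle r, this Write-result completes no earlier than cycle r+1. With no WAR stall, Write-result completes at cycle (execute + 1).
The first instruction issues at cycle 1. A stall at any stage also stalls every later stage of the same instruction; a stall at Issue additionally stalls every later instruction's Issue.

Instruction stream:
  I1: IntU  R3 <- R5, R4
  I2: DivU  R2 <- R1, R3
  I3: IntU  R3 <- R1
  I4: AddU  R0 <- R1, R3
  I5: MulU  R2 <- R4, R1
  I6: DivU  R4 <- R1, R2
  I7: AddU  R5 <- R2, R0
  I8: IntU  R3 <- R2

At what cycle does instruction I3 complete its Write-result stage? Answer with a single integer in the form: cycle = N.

cycle = 8

I1 -> (1, 2, 3, 4)
I2 -> (2, 5, 12, 13)  // RAW R3: wait I1 write@4
I3 -> (5, 6, 7, 8)  // struct: IntU busy until I1 writes@4
I4 -> (6, 9, 11, 12)  // RAW R3: wait I3 write@8
I5 -> (14, 15, 18, 19)  // WAW R2: wait I2 write@13
I6 -> (15, 20, 27, 28)  // RAW R2: wait I5 write@19
I7 -> (16, 20, 22, 23)  // RAW R2: wait I5 write@19
I8 -> (17, 20, 21, 22)  // RAW R2: wait I5 write@19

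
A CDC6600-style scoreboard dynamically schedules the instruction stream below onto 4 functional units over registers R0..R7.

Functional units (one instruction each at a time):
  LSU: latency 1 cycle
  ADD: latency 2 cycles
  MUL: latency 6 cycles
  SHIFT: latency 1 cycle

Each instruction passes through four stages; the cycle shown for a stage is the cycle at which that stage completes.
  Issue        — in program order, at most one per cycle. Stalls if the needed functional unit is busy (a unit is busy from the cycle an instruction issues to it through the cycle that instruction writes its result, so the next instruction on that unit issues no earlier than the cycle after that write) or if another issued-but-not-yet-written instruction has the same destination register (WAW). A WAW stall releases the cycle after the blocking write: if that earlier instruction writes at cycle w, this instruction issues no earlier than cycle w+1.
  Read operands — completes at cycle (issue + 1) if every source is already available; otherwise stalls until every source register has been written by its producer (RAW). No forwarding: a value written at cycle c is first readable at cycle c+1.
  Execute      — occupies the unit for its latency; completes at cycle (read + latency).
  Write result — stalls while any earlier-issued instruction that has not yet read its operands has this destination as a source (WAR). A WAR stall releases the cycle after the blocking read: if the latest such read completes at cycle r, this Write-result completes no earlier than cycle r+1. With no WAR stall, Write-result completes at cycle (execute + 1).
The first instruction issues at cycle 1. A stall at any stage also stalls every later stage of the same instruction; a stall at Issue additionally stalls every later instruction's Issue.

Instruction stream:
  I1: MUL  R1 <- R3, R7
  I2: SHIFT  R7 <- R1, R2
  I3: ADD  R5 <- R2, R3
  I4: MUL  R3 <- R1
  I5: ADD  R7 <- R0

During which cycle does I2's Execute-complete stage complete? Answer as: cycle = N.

cycle 1: issue I1 (MUL)
cycle 2: I1 read-ops | issue I2 (SHIFT)
cycle 3: issue I3 (ADD)
cycle 4: I3 read-ops
cycle 6: I3 finished on ADD
cycle 7: I3→R5
cycle 8: I1 finished on MUL
cycle 9: I1→R1
cycle 10: I2 read-ops | issue I4 (MUL)
cycle 11: I2 finished on SHIFT | I4 read-ops
cycle 12: I2→R7
cycle 13: issue I5 (ADD)
cycle 14: I5 read-ops
cycle 16: I5 finished on ADD
cycle 17: I4 finished on MUL | I5→R7
cycle 18: I4→R3

cycle = 11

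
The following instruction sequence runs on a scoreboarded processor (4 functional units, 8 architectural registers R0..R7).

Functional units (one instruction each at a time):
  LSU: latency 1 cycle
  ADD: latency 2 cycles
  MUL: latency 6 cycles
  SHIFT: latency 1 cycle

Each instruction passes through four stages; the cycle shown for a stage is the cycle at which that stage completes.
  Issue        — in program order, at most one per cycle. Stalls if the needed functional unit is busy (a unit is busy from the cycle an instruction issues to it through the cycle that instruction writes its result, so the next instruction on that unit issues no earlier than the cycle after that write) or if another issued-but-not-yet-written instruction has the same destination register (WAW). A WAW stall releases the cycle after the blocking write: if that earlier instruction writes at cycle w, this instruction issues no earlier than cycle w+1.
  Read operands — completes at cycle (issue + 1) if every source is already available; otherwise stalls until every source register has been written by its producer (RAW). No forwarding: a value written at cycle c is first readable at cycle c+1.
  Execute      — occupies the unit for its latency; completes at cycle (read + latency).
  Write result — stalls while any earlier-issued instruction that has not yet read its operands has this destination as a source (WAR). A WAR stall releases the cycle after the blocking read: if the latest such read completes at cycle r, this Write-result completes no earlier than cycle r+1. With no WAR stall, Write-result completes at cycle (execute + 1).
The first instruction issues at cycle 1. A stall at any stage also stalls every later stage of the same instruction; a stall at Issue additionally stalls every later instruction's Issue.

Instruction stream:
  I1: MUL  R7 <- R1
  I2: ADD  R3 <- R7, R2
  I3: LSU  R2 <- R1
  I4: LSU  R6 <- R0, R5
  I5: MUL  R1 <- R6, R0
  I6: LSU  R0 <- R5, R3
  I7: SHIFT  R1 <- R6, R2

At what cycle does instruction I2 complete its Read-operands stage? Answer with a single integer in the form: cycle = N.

cycle = 10

[I1] 1/2/8/9
[I2] 2/10/12/13  (RAW R7: wait I1 write@9)
[I3] 3/4/5/11  (WAR R2: wait I2 read@10)
[I4] 12/13/14/15  (struct: LSU busy until I3 writes@11)
[I5] 13/16/22/23  (RAW R6: wait I4 write@15)
[I6] 16/17/18/19  (struct: LSU busy until I4 writes@15)
[I7] 24/25/26/27  (WAW R1: wait I5 write@23)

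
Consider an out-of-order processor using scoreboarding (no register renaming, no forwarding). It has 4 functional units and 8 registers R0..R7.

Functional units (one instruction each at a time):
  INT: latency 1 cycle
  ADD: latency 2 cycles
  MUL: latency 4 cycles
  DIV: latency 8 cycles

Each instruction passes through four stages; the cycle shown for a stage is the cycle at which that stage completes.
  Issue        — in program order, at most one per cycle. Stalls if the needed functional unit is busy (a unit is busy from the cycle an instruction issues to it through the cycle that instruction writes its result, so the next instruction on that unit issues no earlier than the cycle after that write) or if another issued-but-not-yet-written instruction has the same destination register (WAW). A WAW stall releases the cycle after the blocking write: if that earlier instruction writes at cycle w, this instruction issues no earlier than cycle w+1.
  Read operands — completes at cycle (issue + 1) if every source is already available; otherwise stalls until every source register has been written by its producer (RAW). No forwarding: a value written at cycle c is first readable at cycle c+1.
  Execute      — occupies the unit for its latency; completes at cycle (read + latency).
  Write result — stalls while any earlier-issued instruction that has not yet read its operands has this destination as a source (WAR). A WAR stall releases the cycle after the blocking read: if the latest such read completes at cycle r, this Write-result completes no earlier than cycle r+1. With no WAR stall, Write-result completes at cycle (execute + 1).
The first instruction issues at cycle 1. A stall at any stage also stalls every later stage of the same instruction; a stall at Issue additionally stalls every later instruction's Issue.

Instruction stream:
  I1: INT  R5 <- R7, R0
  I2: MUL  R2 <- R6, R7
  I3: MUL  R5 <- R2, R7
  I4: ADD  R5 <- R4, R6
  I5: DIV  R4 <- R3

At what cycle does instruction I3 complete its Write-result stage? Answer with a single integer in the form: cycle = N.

I1: IS=1 RO=2 EX=3 WR=4
I2: IS=2 RO=3 EX=7 WR=8
I3: IS=9 RO=10 EX=14 WR=15  [struct: MUL busy until I2 writes@8]
I4: IS=16 RO=17 EX=19 WR=20  [WAW R5: wait I3 write@15]
I5: IS=17 RO=18 EX=26 WR=27

cycle = 15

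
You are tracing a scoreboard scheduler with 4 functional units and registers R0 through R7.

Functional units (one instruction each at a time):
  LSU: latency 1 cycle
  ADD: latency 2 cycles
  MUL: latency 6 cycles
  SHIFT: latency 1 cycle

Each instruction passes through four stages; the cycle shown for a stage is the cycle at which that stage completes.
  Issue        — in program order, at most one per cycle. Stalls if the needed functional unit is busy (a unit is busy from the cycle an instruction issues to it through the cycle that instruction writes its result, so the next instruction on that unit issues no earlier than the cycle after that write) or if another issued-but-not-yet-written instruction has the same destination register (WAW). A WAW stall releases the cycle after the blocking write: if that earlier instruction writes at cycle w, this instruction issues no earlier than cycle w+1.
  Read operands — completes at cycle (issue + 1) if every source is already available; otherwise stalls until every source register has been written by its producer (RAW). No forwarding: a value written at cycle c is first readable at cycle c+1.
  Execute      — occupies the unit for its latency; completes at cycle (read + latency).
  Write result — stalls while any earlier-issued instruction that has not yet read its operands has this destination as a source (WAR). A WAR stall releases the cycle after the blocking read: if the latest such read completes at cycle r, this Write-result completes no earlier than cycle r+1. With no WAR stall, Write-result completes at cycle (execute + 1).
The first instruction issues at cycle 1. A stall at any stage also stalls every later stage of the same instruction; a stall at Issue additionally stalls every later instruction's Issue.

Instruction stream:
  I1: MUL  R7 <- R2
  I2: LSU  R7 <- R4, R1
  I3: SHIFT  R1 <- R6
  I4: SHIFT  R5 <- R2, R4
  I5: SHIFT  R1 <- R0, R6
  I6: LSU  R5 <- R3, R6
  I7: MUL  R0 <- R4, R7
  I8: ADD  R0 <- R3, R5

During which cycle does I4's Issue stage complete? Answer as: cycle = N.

cycle = 15

I1 -> (1, 2, 8, 9)
I2 -> (10, 11, 12, 13)  // WAW R7: wait I1 write@9
I3 -> (11, 12, 13, 14)
I4 -> (15, 16, 17, 18)  // struct: SHIFT busy until I3 writes@14
I5 -> (19, 20, 21, 22)  // struct: SHIFT busy until I4 writes@18
I6 -> (20, 21, 22, 23)
I7 -> (21, 22, 28, 29)
I8 -> (30, 31, 33, 34)  // WAW R0: wait I7 write@29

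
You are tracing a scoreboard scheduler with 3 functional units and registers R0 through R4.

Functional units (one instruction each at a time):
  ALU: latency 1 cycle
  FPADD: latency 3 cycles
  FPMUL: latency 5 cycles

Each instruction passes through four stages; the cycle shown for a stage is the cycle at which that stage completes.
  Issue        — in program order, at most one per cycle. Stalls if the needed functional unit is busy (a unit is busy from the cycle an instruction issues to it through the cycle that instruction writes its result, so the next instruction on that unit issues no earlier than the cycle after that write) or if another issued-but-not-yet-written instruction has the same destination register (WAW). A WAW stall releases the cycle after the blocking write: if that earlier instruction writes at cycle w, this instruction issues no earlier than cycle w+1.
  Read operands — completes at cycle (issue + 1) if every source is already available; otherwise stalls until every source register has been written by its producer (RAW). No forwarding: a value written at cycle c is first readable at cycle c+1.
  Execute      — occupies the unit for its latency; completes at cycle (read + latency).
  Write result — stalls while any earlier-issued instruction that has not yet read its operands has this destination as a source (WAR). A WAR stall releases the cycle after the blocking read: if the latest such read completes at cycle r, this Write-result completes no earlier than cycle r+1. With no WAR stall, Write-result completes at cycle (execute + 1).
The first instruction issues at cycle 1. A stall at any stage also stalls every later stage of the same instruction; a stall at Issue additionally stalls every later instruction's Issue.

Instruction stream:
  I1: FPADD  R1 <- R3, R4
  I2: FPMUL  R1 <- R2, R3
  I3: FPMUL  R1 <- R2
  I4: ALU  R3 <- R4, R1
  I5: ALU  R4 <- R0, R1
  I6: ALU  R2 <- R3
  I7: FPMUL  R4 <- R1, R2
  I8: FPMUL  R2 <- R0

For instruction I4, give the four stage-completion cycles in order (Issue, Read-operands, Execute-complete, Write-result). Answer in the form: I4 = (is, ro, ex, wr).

I1 -> (1, 2, 5, 6)
I2 -> (7, 8, 13, 14)  // WAW R1: wait I1 write@6
I3 -> (15, 16, 21, 22)  // struct: FPMUL busy until I2 writes@14
I4 -> (16, 23, 24, 25)  // RAW R1: wait I3 write@22
I5 -> (26, 27, 28, 29)  // struct: ALU busy until I4 writes@25
I6 -> (30, 31, 32, 33)  // struct: ALU busy until I5 writes@29
I7 -> (31, 34, 39, 40)  // RAW R2: wait I6 write@33
I8 -> (41, 42, 47, 48)  // struct: FPMUL busy until I7 writes@40

I4 = (16, 23, 24, 25)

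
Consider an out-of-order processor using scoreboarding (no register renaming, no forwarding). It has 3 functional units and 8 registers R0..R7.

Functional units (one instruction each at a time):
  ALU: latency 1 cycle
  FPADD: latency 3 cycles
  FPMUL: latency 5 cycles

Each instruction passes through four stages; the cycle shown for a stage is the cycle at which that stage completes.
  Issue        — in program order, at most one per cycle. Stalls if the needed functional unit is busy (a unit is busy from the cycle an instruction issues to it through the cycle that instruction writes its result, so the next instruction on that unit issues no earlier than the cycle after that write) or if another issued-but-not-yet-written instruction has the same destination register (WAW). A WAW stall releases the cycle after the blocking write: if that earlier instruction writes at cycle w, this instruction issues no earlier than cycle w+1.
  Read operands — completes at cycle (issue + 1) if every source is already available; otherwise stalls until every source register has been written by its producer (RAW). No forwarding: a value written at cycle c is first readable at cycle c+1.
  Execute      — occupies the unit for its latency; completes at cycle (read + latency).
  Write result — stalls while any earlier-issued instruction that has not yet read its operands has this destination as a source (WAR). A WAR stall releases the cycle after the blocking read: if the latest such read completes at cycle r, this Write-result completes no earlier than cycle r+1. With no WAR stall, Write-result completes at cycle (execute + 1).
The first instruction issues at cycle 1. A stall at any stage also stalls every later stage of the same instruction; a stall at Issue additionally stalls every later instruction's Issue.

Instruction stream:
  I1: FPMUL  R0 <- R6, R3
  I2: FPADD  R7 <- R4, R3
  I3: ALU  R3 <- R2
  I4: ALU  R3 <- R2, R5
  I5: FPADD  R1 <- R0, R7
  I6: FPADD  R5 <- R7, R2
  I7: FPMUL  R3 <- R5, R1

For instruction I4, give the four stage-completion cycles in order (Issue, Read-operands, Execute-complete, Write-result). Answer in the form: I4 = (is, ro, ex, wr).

c1: I1→FPMUL
c2: I1 RO · I2→FPADD
c3: I2 RO · I3→ALU
c4: I3 RO
c5: I3 EX
c6: I2 EX · I3 WR R3
c7: I1 EX · I2 WR R7 · I4→ALU
c8: I1 WR R0 · I4 RO · I5→FPADD
c9: I4 EX · I5 RO
c10: I4 WR R3
c12: I5 EX
c13: I5 WR R1
c14: I6→FPADD
c15: I6 RO · I7→FPMUL
c18: I6 EX
c19: I6 WR R5
c20: I7 RO
c25: I7 EX
c26: I7 WR R3

I4 = (7, 8, 9, 10)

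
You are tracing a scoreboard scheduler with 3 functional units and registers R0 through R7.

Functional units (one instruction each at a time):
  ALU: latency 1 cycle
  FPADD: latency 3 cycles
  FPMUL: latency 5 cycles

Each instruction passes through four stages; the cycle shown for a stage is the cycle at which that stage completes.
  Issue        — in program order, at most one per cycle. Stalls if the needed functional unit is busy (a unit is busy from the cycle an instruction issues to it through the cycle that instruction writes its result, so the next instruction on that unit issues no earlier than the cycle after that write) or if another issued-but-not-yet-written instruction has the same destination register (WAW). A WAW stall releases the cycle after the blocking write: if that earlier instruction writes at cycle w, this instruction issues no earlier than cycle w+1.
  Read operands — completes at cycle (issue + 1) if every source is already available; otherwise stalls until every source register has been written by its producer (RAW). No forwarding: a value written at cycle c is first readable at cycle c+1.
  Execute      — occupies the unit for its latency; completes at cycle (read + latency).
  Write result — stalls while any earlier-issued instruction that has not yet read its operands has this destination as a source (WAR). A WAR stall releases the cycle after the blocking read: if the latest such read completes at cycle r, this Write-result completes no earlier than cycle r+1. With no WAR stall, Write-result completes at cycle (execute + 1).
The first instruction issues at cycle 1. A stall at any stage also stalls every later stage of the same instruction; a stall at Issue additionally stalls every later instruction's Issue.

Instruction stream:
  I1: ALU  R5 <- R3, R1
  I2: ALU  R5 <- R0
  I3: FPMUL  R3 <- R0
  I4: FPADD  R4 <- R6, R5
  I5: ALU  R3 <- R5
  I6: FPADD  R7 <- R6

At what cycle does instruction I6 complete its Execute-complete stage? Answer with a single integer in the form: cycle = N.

cycle = 19

t=1  I1→ALU
t=2  I1 RO
t=3  I1 EX
t=4  I1 WR R5
t=5  I2→ALU
t=6  I2 RO, I3→FPMUL
t=7  I2 EX, I3 RO, I4→FPADD
t=8  I2 WR R5
t=9  I4 RO
t=12  I3 EX, I4 EX
t=13  I3 WR R3, I4 WR R4
t=14  I5→ALU
t=15  I5 RO, I6→FPADD
t=16  I5 EX, I6 RO
t=17  I5 WR R3
t=19  I6 EX
t=20  I6 WR R7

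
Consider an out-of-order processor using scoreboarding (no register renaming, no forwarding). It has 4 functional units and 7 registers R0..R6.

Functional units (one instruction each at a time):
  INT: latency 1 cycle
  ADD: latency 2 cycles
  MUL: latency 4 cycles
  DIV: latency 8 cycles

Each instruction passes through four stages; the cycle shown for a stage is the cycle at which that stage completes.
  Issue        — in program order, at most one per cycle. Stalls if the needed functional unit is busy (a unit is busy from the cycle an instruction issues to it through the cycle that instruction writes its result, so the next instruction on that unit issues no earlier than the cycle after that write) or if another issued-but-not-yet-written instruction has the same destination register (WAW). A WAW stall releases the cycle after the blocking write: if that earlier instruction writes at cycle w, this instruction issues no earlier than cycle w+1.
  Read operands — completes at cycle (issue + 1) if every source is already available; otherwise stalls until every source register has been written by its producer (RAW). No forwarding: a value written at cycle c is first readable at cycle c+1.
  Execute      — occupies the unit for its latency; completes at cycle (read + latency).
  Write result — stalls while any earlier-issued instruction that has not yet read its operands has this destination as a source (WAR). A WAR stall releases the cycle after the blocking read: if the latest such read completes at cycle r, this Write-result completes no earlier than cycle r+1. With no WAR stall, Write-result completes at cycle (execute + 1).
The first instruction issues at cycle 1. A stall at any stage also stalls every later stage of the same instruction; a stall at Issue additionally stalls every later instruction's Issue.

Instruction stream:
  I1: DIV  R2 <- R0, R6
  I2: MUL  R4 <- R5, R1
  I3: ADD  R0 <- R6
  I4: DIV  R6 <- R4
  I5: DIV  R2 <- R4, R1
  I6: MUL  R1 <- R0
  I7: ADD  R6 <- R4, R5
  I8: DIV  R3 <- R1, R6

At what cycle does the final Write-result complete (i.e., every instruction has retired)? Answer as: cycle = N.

cycle = 44

cycle 1: issue I1 (DIV)
cycle 2: I1 read-ops | issue I2 (MUL)
cycle 3: I2 read-ops | issue I3 (ADD)
cycle 4: I3 read-ops
cycle 6: I3 finished on ADD
cycle 7: I2 finished on MUL | I3→R0
cycle 8: I2→R4
cycle 10: I1 finished on DIV
cycle 11: I1→R2
cycle 12: issue I4 (DIV)
cycle 13: I4 read-ops
cycle 21: I4 finished on DIV
cycle 22: I4→R6
cycle 23: issue I5 (DIV)
cycle 24: I5 read-ops | issue I6 (MUL)
cycle 25: I6 read-ops | issue I7 (ADD)
cycle 26: I7 read-ops
cycle 28: I7 finished on ADD
cycle 29: I6 finished on MUL | I7→R6
cycle 30: I6→R1
cycle 32: I5 finished on DIV
cycle 33: I5→R2
cycle 34: issue I8 (DIV)
cycle 35: I8 read-ops
cycle 43: I8 finished on DIV
cycle 44: I8→R3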